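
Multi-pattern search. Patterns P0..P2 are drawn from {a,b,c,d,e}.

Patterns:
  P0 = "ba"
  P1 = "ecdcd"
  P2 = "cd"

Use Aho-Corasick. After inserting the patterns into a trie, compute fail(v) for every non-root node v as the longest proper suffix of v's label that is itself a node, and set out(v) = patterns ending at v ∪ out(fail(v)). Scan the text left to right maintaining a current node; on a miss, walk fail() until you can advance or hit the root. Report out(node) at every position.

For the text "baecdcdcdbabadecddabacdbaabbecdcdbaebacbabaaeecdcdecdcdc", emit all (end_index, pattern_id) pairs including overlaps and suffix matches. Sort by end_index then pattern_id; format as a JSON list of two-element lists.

Build automaton:
Trie (insert patterns):
  0='ε' goto b→1 c→8 e→3
  1='b' goto a→2
  2='ba' goto ·  [P0 ends]
  3='e' goto c→4
  4='ec' goto d→5
  5='ecd' goto c→6
  6='ecdc' goto d→7
  7='ecdcd' goto ·  [P1 ends]
  8='c' goto d→9
  9='cd' goto ·  [P2 ends]

BFS fail/out derivation:
  fail(1) 'b': from fail(0)=0 chase 'b': 0 ⇒ 0;  out=∅∪out(0)=∅
  fail(3) 'e': from fail(0)=0 chase 'e': 0 ⇒ 0;  out=∅∪out(0)=∅
  fail(8) 'c': from fail(0)=0 chase 'c': 0 ⇒ 0;  out=∅∪out(0)=∅
  fail(2) 'ba': from fail(1)=0 chase 'a': 0 ⇒ 0;  out={0}∪out(0)={0}
  fail(4) 'ec': from fail(3)=0 chase 'c': 0 ⇒ 8;  out=∅∪out(8)=∅
  fail(9) 'cd': from fail(8)=0 chase 'd': 0 ⇒ 0;  out={2}∪out(0)={2}
  fail(5) 'ecd': from fail(4)=8 chase 'd': 8 ⇒ 9;  out=∅∪out(9)={2}
  fail(6) 'ecdc': from fail(5)=9 chase 'c': 9→0 ⇒ 8;  out=∅∪out(8)=∅
  fail(7) 'ecdcd': from fail(6)=8 chase 'd': 8 ⇒ 9;  out={1}∪out(9)={1,2}

Run:
[0] read 'b'  n0⇒n1
[1] read 'a'  n1⇒n2  emit P0@[0:1]
[2] read 'e'  n2⇒n3 (fail-walked)
[3] read 'c'  n3⇒n4
[4] read 'd'  n4⇒n5  emit P2@[3:4]
[5] read 'c'  n5⇒n6
[6] read 'd'  n6⇒n7  emit P1@[2:6],P2@[5:6]
[7] read 'c'  n7⇒n8 (fail-walked)
[8] read 'd'  n8⇒n9  emit P2@[7:8]
[9] read 'b'  n9⇒n1 (fail-walked)
[10] read 'a'  n1⇒n2  emit P0@[9:10]
[11] read 'b'  n2⇒n1 (fail-walked)
[12] read 'a'  n1⇒n2  emit P0@[11:12]
[13] read 'd'  n2⇒n0 (fail-walked)
[14] read 'e'  n0⇒n3
[15] read 'c'  n3⇒n4
[16] read 'd'  n4⇒n5  emit P2@[15:16]
[17] read 'd'  n5⇒n0 (fail-walked)
[18] read 'a'  n0⇒n0
[19] read 'b'  n0⇒n1
[20] read 'a'  n1⇒n2  emit P0@[19:20]
[21] read 'c'  n2⇒n8 (fail-walked)
[22] read 'd'  n8⇒n9  emit P2@[21:22]
[23] read 'b'  n9⇒n1 (fail-walked)
[24] read 'a'  n1⇒n2  emit P0@[23:24]
[25] read 'a'  n2⇒n0 (fail-walked)
[26] read 'b'  n0⇒n1
[27] read 'b'  n1⇒n1 (fail-walked)
[28] read 'e'  n1⇒n3 (fail-walked)
[29] read 'c'  n3⇒n4
[30] read 'd'  n4⇒n5  emit P2@[29:30]
[31] read 'c'  n5⇒n6
[32] read 'd'  n6⇒n7  emit P1@[28:32],P2@[31:32]
[33] read 'b'  n7⇒n1 (fail-walked)
[34] read 'a'  n1⇒n2  emit P0@[33:34]
[35] read 'e'  n2⇒n3 (fail-walked)
[36] read 'b'  n3⇒n1 (fail-walked)
[37] read 'a'  n1⇒n2  emit P0@[36:37]
[38] read 'c'  n2⇒n8 (fail-walked)
[39] read 'b'  n8⇒n1 (fail-walked)
[40] read 'a'  n1⇒n2  emit P0@[39:40]
[41] read 'b'  n2⇒n1 (fail-walked)
[42] read 'a'  n1⇒n2  emit P0@[41:42]
[43] read 'a'  n2⇒n0 (fail-walked)
[44] read 'e'  n0⇒n3
[45] read 'e'  n3⇒n3 (fail-walked)
[46] read 'c'  n3⇒n4
[47] read 'd'  n4⇒n5  emit P2@[46:47]
[48] read 'c'  n5⇒n6
[49] read 'd'  n6⇒n7  emit P1@[45:49],P2@[48:49]
[50] read 'e'  n7⇒n3 (fail-walked)
[51] read 'c'  n3⇒n4
[52] read 'd'  n4⇒n5  emit P2@[51:52]
[53] read 'c'  n5⇒n6
[54] read 'd'  n6⇒n7  emit P1@[50:54],P2@[53:54]
[55] read 'c'  n7⇒n8 (fail-walked)

All matches (sorted): [[1,0],[4,2],[6,1],[6,2],[8,2],[10,0],[12,0],[16,2],[20,0],[22,2],[24,0],[30,2],[32,1],[32,2],[34,0],[37,0],[40,0],[42,0],[47,2],[49,1],[49,2],[52,2],[54,1],[54,2]]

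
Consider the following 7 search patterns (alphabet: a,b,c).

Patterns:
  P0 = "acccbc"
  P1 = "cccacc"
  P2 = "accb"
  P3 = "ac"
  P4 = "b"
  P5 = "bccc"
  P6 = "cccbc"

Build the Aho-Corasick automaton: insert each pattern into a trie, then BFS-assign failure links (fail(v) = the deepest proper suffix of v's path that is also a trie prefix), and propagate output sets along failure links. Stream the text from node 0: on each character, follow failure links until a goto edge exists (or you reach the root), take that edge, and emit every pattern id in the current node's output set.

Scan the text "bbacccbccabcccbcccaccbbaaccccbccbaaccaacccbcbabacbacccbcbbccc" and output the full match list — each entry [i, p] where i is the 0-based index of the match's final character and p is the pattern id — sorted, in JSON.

Build automaton:
Trie (insert patterns):
  n0 'ε': a→1 b→14 c→7
  n1 'a': c→2
  n2 'ac': c→3  ←P3
  n3 'acc': b→13 c→4
  n4 'accc': b→5
  n5 'acccb': c→6
  n6 'acccbc': ·  ←P0
  n7 'c': c→8
  n8 'cc': c→9
  n9 'ccc': a→10 b→18
  n10 'ccca': c→11
  n11 'cccac': c→12
  n12 'cccacc': ·  ←P1
  n13 'accb': ·  ←P2
  n14 'b': c→15  ←P4
  n15 'bc': c→16
  n16 'bcc': c→17
  n17 'bccc': ·  ←P5
  n18 'cccb': c→19
  n19 'cccbc': ·  ←P6

Failure links (BFS by depth):
  fail(1) 'a': from fail(0)=0 chase 'a': 0 ⇒ 0;  out=∅∪out(0)=∅
  fail(7) 'c': from fail(0)=0 chase 'c': 0 ⇒ 0;  out=∅∪out(0)=∅
  fail(14) 'b': from fail(0)=0 chase 'b': 0 ⇒ 0;  out={4}∪out(0)={4}
  fail(2) 'ac': from fail(1)=0 chase 'c': 0 ⇒ 7;  out={3}∪out(7)={3}
  fail(8) 'cc': from fail(7)=0 chase 'c': 0 ⇒ 7;  out=∅∪out(7)=∅
  fail(15) 'bc': from fail(14)=0 chase 'c': 0 ⇒ 7;  out=∅∪out(7)=∅
  fail(3) 'acc': from fail(2)=7 chase 'c': 7 ⇒ 8;  out=∅∪out(8)=∅
  fail(9) 'ccc': from fail(8)=7 chase 'c': 7 ⇒ 8;  out=∅∪out(8)=∅
  fail(16) 'bcc': from fail(15)=7 chase 'c': 7 ⇒ 8;  out=∅∪out(8)=∅
  fail(4) 'accc': from fail(3)=8 chase 'c': 8 ⇒ 9;  out=∅∪out(9)=∅
  fail(10) 'ccca': from fail(9)=8 chase 'a': 8→7→0 ⇒ 1;  out=∅∪out(1)=∅
  fail(13) 'accb': from fail(3)=8 chase 'b': 8→7→0 ⇒ 14;  out={2}∪out(14)={2,4}
  fail(17) 'bccc': from fail(16)=8 chase 'c': 8 ⇒ 9;  out={5}∪out(9)={5}
  fail(18) 'cccb': from fail(9)=8 chase 'b': 8→7→0 ⇒ 14;  out=∅∪out(14)={4}
  fail(5) 'acccb': from fail(4)=9 chase 'b': 9 ⇒ 18;  out=∅∪out(18)={4}
  fail(11) 'cccac': from fail(10)=1 chase 'c': 1 ⇒ 2;  out=∅∪out(2)={3}
  fail(19) 'cccbc': from fail(18)=14 chase 'c': 14 ⇒ 15;  out={6}∪out(15)={6}
  fail(6) 'acccbc': from fail(5)=18 chase 'c': 18 ⇒ 19;  out={0}∪out(19)={0,6}
  fail(12) 'cccacc': from fail(11)=2 chase 'c': 2 ⇒ 3;  out={1}∪out(3)={1}

Scan:
[0] read 'b'  n0⇒n14  ** P4@[0:0]
[1] read 'b'  n14⇒n14 (fail-walked)  ** P4@[1:1]
[2] read 'a'  n14⇒n1 (fail-walked)
[3] read 'c'  n1⇒n2  ** P3@[2:3]
[4] read 'c'  n2⇒n3
[5] read 'c'  n3⇒n4
[6] read 'b'  n4⇒n5  ** P4@[6:6]
[7] read 'c'  n5⇒n6  ** P0@[2:7],P6@[3:7]
[8] read 'c'  n6⇒n16 (fail-walked)
[9] read 'a'  n16⇒n1 (fail-walked)
[10] read 'b'  n1⇒n14 (fail-walked)  ** P4@[10:10]
[11] read 'c'  n14⇒n15
[12] read 'c'  n15⇒n16
[13] read 'c'  n16⇒n17  ** P5@[10:13]
[14] read 'b'  n17⇒n18 (fail-walked)  ** P4@[14:14]
[15] read 'c'  n18⇒n19  ** P6@[11:15]
[16] read 'c'  n19⇒n16 (fail-walked)
[17] read 'c'  n16⇒n17  ** P5@[14:17]
[18] read 'a'  n17⇒n10 (fail-walked)
[19] read 'c'  n10⇒n11  ** P3@[18:19]
[20] read 'c'  n11⇒n12  ** P1@[15:20]
[21] read 'b'  n12⇒n13 (fail-walked)  ** P2@[18:21],P4@[21:21]
[22] read 'b'  n13⇒n14 (fail-walked)  ** P4@[22:22]
[23] read 'a'  n14⇒n1 (fail-walked)
[24] read 'a'  n1⇒n1 (fail-walked)
[25] read 'c'  n1⇒n2  ** P3@[24:25]
[26] read 'c'  n2⇒n3
[27] read 'c'  n3⇒n4
[28] read 'c'  n4⇒n9 (fail-walked)
[29] read 'b'  n9⇒n18  ** P4@[29:29]
[30] read 'c'  n18⇒n19  ** P6@[26:30]
[31] read 'c'  n19⇒n16 (fail-walked)
[32] read 'b'  n16⇒n14 (fail-walked)  ** P4@[32:32]
[33] read 'a'  n14⇒n1 (fail-walked)
[34] read 'a'  n1⇒n1 (fail-walked)
[35] read 'c'  n1⇒n2  ** P3@[34:35]
[36] read 'c'  n2⇒n3
[37] read 'a'  n3⇒n1 (fail-walked)
[38] read 'a'  n1⇒n1 (fail-walked)
[39] read 'c'  n1⇒n2  ** P3@[38:39]
[40] read 'c'  n2⇒n3
[41] read 'c'  n3⇒n4
[42] read 'b'  n4⇒n5  ** P4@[42:42]
[43] read 'c'  n5⇒n6  ** P0@[38:43],P6@[39:43]
[44] read 'b'  n6⇒n14 (fail-walked)  ** P4@[44:44]
[45] read 'a'  n14⇒n1 (fail-walked)
[46] read 'b'  n1⇒n14 (fail-walked)  ** P4@[46:46]
[47] read 'a'  n14⇒n1 (fail-walked)
[48] read 'c'  n1⇒n2  ** P3@[47:48]
[49] read 'b'  n2⇒n14 (fail-walked)  ** P4@[49:49]
[50] read 'a'  n14⇒n1 (fail-walked)
[51] read 'c'  n1⇒n2  ** P3@[50:51]
[52] read 'c'  n2⇒n3
[53] read 'c'  n3⇒n4
[54] read 'b'  n4⇒n5  ** P4@[54:54]
[55] read 'c'  n5⇒n6  ** P0@[50:55],P6@[51:55]
[56] read 'b'  n6⇒n14 (fail-walked)  ** P4@[56:56]
[57] read 'b'  n14⇒n14 (fail-walked)  ** P4@[57:57]
[58] read 'c'  n14⇒n15
[59] read 'c'  n15⇒n16
[60] read 'c'  n16⇒n17  ** P5@[57:60]

Result: [[0,4],[1,4],[3,3],[6,4],[7,0],[7,6],[10,4],[13,5],[14,4],[15,6],[17,5],[19,3],[20,1],[21,2],[21,4],[22,4],[25,3],[29,4],[30,6],[32,4],[35,3],[39,3],[42,4],[43,0],[43,6],[44,4],[46,4],[48,3],[49,4],[51,3],[54,4],[55,0],[55,6],[56,4],[57,4],[60,5]]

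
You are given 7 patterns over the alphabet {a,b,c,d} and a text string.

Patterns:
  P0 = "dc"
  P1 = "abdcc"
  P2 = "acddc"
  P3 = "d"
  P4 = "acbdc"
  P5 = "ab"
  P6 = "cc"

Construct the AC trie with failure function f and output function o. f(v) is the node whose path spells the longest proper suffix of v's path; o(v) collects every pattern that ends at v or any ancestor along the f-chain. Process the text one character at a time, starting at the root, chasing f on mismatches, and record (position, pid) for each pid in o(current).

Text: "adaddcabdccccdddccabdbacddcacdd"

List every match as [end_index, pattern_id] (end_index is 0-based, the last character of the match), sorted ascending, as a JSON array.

Construct AC machine:
Trie nodes:
  n0 'ε': a→3 c→15 d→1
  n1 'd': c→2  [P3 ends]
  n2 'dc': ·  [P0 ends]
  n3 'a': b→4 c→8
  n4 'ab': d→5  [P5 ends]
  n5 'abd': c→6
  n6 'abdc': c→7
  n7 'abdcc': ·  [P1 ends]
  n8 'ac': b→12 d→9
  n9 'acd': d→10
  n10 'acdd': c→11
  n11 'acddc': ·  [P2 ends]
  n12 'acb': d→13
  n13 'acbd': c→14
  n14 'acbdc': ·  [P4 ends]
  n15 'c': c→16
  n16 'cc': ·  [P6 ends]

Failure links (BFS by depth):
  fail(1) 'd': from fail(0)=0 chase 'd': 0 ⇒ 0;  out={3}∪out(0)={3}
  fail(3) 'a': from fail(0)=0 chase 'a': 0 ⇒ 0;  out=∅∪out(0)=∅
  fail(15) 'c': from fail(0)=0 chase 'c': 0 ⇒ 0;  out=∅∪out(0)=∅
  fail(2) 'dc': from fail(1)=0 chase 'c': 0 ⇒ 15;  out={0}∪out(15)={0}
  fail(4) 'ab': from fail(3)=0 chase 'b': 0 ⇒ 0;  out={5}∪out(0)={5}
  fail(8) 'ac': from fail(3)=0 chase 'c': 0 ⇒ 15;  out=∅∪out(15)=∅
  fail(16) 'cc': from fail(15)=0 chase 'c': 0 ⇒ 15;  out={6}∪out(15)={6}
  fail(5) 'abd': from fail(4)=0 chase 'd': 0 ⇒ 1;  out=∅∪out(1)={3}
  fail(9) 'acd': from fail(8)=15 chase 'd': 15→0 ⇒ 1;  out=∅∪out(1)={3}
  fail(12) 'acb': from fail(8)=15 chase 'b': 15→0 ⇒ 0;  out=∅∪out(0)=∅
  fail(6) 'abdc': from fail(5)=1 chase 'c': 1 ⇒ 2;  out=∅∪out(2)={0}
  fail(10) 'acdd': from fail(9)=1 chase 'd': 1→0 ⇒ 1;  out=∅∪out(1)={3}
  fail(13) 'acbd': from fail(12)=0 chase 'd': 0 ⇒ 1;  out=∅∪out(1)={3}
  fail(7) 'abdcc': from fail(6)=2 chase 'c': 2→15 ⇒ 16;  out={1}∪out(16)={1,6}
  fail(11) 'acddc': from fail(10)=1 chase 'c': 1 ⇒ 2;  out={2}∪out(2)={0,2}
  fail(14) 'acbdc': from fail(13)=1 chase 'c': 1 ⇒ 2;  out={4}∪out(2)={0,4}

Scan:
[0] read 'a'  n0⇒n3
[1] read 'd'  n3⇒n1 ·f  ** P3@[1:1]
[2] read 'a'  n1⇒n3 ·f
[3] read 'd'  n3⇒n1 ·f  ** P3@[3:3]
[4] read 'd'  n1⇒n1 ·f  ** P3@[4:4]
[5] read 'c'  n1⇒n2  ** P0@[4:5]
[6] read 'a'  n2⇒n3 ·f
[7] read 'b'  n3⇒n4  ** P5@[6:7]
[8] read 'd'  n4⇒n5  ** P3@[8:8]
[9] read 'c'  n5⇒n6  ** P0@[8:9]
[10] read 'c'  n6⇒n7  ** P1@[6:10],P6@[9:10]
[11] read 'c'  n7⇒n16 ·f  ** P6@[10:11]
[12] read 'c'  n16⇒n16 ·f  ** P6@[11:12]
[13] read 'd'  n16⇒n1 ·f  ** P3@[13:13]
[14] read 'd'  n1⇒n1 ·f  ** P3@[14:14]
[15] read 'd'  n1⇒n1 ·f  ** P3@[15:15]
[16] read 'c'  n1⇒n2  ** P0@[15:16]
[17] read 'c'  n2⇒n16 ·f  ** P6@[16:17]
[18] read 'a'  n16⇒n3 ·f
[19] read 'b'  n3⇒n4  ** P5@[18:19]
[20] read 'd'  n4⇒n5  ** P3@[20:20]
[21] read 'b'  n5⇒n0 ·f
[22] read 'a'  n0⇒n3
[23] read 'c'  n3⇒n8
[24] read 'd'  n8⇒n9  ** P3@[24:24]
[25] read 'd'  n9⇒n10  ** P3@[25:25]
[26] read 'c'  n10⇒n11  ** P0@[25:26],P2@[22:26]
[27] read 'a'  n11⇒n3 ·f
[28] read 'c'  n3⇒n8
[29] read 'd'  n8⇒n9  ** P3@[29:29]
[30] read 'd'  n9⇒n10  ** P3@[30:30]

Result: [[1,3],[3,3],[4,3],[5,0],[7,5],[8,3],[9,0],[10,1],[10,6],[11,6],[12,6],[13,3],[14,3],[15,3],[16,0],[17,6],[19,5],[20,3],[24,3],[25,3],[26,0],[26,2],[29,3],[30,3]]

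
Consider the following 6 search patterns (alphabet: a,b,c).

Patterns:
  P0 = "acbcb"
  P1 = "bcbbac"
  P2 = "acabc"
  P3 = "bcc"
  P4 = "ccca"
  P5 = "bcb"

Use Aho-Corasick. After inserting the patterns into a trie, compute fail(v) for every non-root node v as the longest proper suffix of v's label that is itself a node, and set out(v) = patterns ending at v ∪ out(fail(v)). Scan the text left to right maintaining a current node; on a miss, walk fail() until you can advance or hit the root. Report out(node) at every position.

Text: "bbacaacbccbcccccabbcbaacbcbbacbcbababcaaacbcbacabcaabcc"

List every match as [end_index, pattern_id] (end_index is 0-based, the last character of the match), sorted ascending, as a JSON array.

Build:
Trie (insert patterns):
  n0 'ε': a→1 b→6 c→16
  n1 'a': c→2
  n2 'ac': a→12 b→3
  n3 'acb': c→4
  n4 'acbc': b→5
  n5 'acbcb': ·  ←P0
  n6 'b': c→7
  n7 'bc': b→8 c→15
  n8 'bcb': b→9  ←P5
  n9 'bcbb': a→10
  n10 'bcbba': c→11
  n11 'bcbbac': ·  ←P1
  n12 'aca': b→13
  n13 'acab': c→14
  n14 'acabc': ·  ←P2
  n15 'bcc': ·  ←P3
  n16 'c': c→17
  n17 'cc': c→18
  n18 'ccc': a→19
  n19 'ccca': ·  ←P4

BFS fail/out derivation:
  n1('a'): parent n0 fail=0; on 'a' 0 → fail=0;  out ∅∪∅=∅
  n6('b'): parent n0 fail=0; on 'b' 0 → fail=0;  out ∅∪∅=∅
  n16('c'): parent n0 fail=0; on 'c' 0 → fail=0;  out ∅∪∅=∅
  n2('ac'): parent n1 fail=0; on 'c' 0 → fail=16;  out ∅∪∅=∅
  n7('bc'): parent n6 fail=0; on 'c' 0 → fail=16;  out ∅∪∅=∅
  n17('cc'): parent n16 fail=0; on 'c' 0 → fail=16;  out ∅∪∅=∅
  n3('acb'): parent n2 fail=16; on 'b' 16→0 → fail=6;  out ∅∪∅=∅
  n8('bcb'): parent n7 fail=16; on 'b' 16→0 → fail=6;  out {5}∪∅={5}
  n12('aca'): parent n2 fail=16; on 'a' 16→0 → fail=1;  out ∅∪∅=∅
  n15('bcc'): parent n7 fail=16; on 'c' 16 → fail=17;  out {3}∪∅={3}
  n18('ccc'): parent n17 fail=16; on 'c' 16 → fail=17;  out ∅∪∅=∅
  n4('acbc'): parent n3 fail=6; on 'c' 6 → fail=7;  out ∅∪∅=∅
  n9('bcbb'): parent n8 fail=6; on 'b' 6→0 → fail=6;  out ∅∪∅=∅
  n13('acab'): parent n12 fail=1; on 'b' 1→0 → fail=6;  out ∅∪∅=∅
  n19('ccca'): parent n18 fail=17; on 'a' 17→16→0 → fail=1;  out {4}∪∅={4}
  n5('acbcb'): parent n4 fail=7; on 'b' 7 → fail=8;  out {0}∪{5}={0,5}
  n10('bcbba'): parent n9 fail=6; on 'a' 6→0 → fail=1;  out ∅∪∅=∅
  n14('acabc'): parent n13 fail=6; on 'c' 6 → fail=7;  out {2}∪∅={2}
  n11('bcbbac'): parent n10 fail=1; on 'c' 1 → fail=2;  out {1}∪∅={1}

Run:
[0] read 'b'  n0⇒n6
[1] read 'b'  n6⇒n6 ·f
[2] read 'a'  n6⇒n1 ·f
[3] read 'c'  n1⇒n2
[4] read 'a'  n2⇒n12
[5] read 'a'  n12⇒n1 ·f
[6] read 'c'  n1⇒n2
[7] read 'b'  n2⇒n3
[8] read 'c'  n3⇒n4
[9] read 'c'  n4⇒n15 ·f  ** P3@[7:9]
[10] read 'b'  n15⇒n6 ·f
[11] read 'c'  n6⇒n7
[12] read 'c'  n7⇒n15  ** P3@[10:12]
[13] read 'c'  n15⇒n18 ·f
[14] read 'c'  n18⇒n18 ·f
[15] read 'c'  n18⇒n18 ·f
[16] read 'a'  n18⇒n19  ** P4@[13:16]
[17] read 'b'  n19⇒n6 ·f
[18] read 'b'  n6⇒n6 ·f
[19] read 'c'  n6⇒n7
[20] read 'b'  n7⇒n8  ** P5@[18:20]
[21] read 'a'  n8⇒n1 ·f
[22] read 'a'  n1⇒n1 ·f
[23] read 'c'  n1⇒n2
[24] read 'b'  n2⇒n3
[25] read 'c'  n3⇒n4
[26] read 'b'  n4⇒n5  ** P0@[22:26],P5@[24:26]
[27] read 'b'  n5⇒n9 ·f
[28] read 'a'  n9⇒n10
[29] read 'c'  n10⇒n11  ** P1@[24:29]
[30] read 'b'  n11⇒n3 ·f
[31] read 'c'  n3⇒n4
[32] read 'b'  n4⇒n5  ** P0@[28:32],P5@[30:32]
[33] read 'a'  n5⇒n1 ·f
[34] read 'b'  n1⇒n6 ·f
[35] read 'a'  n6⇒n1 ·f
[36] read 'b'  n1⇒n6 ·f
[37] read 'c'  n6⇒n7
[38] read 'a'  n7⇒n1 ·f
[39] read 'a'  n1⇒n1 ·f
[40] read 'a'  n1⇒n1 ·f
[41] read 'c'  n1⇒n2
[42] read 'b'  n2⇒n3
[43] read 'c'  n3⇒n4
[44] read 'b'  n4⇒n5  ** P0@[40:44],P5@[42:44]
[45] read 'a'  n5⇒n1 ·f
[46] read 'c'  n1⇒n2
[47] read 'a'  n2⇒n12
[48] read 'b'  n12⇒n13
[49] read 'c'  n13⇒n14  ** P2@[45:49]
[50] read 'a'  n14⇒n1 ·f
[51] read 'a'  n1⇒n1 ·f
[52] read 'b'  n1⇒n6 ·f
[53] read 'c'  n6⇒n7
[54] read 'c'  n7⇒n15  ** P3@[52:54]

Result: [[9,3],[12,3],[16,4],[20,5],[26,0],[26,5],[29,1],[32,0],[32,5],[44,0],[44,5],[49,2],[54,3]]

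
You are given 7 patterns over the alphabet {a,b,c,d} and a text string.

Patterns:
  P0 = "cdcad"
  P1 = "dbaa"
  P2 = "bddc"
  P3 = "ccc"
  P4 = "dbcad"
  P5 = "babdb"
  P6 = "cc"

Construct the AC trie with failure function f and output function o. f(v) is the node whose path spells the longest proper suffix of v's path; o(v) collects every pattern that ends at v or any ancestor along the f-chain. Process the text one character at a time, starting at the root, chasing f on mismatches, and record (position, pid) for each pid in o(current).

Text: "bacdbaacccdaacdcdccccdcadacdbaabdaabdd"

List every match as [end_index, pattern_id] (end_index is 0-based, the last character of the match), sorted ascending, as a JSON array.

Build:
Trie (insert patterns):
  0='ε' goto b→10 c→1 d→6
  1='c' goto c→14 d→2
  2='cd' goto c→3
  3='cdc' goto a→4
  4='cdca' goto d→5
  5='cdcad' goto ·  ←P0
  6='d' goto b→7
  7='db' goto a→8 c→16
  8='dba' goto a→9
  9='dbaa' goto ·  ←P1
  10='b' goto a→19 d→11
  11='bd' goto d→12
  12='bdd' goto c→13
  13='bddc' goto ·  ←P2
  14='cc' goto c→15  ←P6
  15='ccc' goto ·  ←P3
  16='dbc' goto a→17
  17='dbca' goto d→18
  18='dbcad' goto ·  ←P4
  19='ba' goto b→20
  20='bab' goto d→21
  21='babd' goto b→22
  22='babdb' goto ·  ←P5

Failure links (BFS by depth):
  fail(1) 'c': from fail(0)=0 chase 'c': 0 ⇒ 0;  out=∅∪out(0)=∅
  fail(6) 'd': from fail(0)=0 chase 'd': 0 ⇒ 0;  out=∅∪out(0)=∅
  fail(10) 'b': from fail(0)=0 chase 'b': 0 ⇒ 0;  out=∅∪out(0)=∅
  fail(2) 'cd': from fail(1)=0 chase 'd': 0 ⇒ 6;  out=∅∪out(6)=∅
  fail(7) 'db': from fail(6)=0 chase 'b': 0 ⇒ 10;  out=∅∪out(10)=∅
  fail(11) 'bd': from fail(10)=0 chase 'd': 0 ⇒ 6;  out=∅∪out(6)=∅
  fail(14) 'cc': from fail(1)=0 chase 'c': 0 ⇒ 1;  out={6}∪out(1)={6}
  fail(19) 'ba': from fail(10)=0 chase 'a': 0 ⇒ 0;  out=∅∪out(0)=∅
  fail(3) 'cdc': from fail(2)=6 chase 'c': 6→0 ⇒ 1;  out=∅∪out(1)=∅
  fail(8) 'dba': from fail(7)=10 chase 'a': 10 ⇒ 19;  out=∅∪out(19)=∅
  fail(12) 'bdd': from fail(11)=6 chase 'd': 6→0 ⇒ 6;  out=∅∪out(6)=∅
  fail(15) 'ccc': from fail(14)=1 chase 'c': 1 ⇒ 14;  out={3}∪out(14)={3,6}
  fail(16) 'dbc': from fail(7)=10 chase 'c': 10→0 ⇒ 1;  out=∅∪out(1)=∅
  fail(20) 'bab': from fail(19)=0 chase 'b': 0 ⇒ 10;  out=∅∪out(10)=∅
  fail(4) 'cdca': from fail(3)=1 chase 'a': 1→0 ⇒ 0;  out=∅∪out(0)=∅
  fail(9) 'dbaa': from fail(8)=19 chase 'a': 19→0 ⇒ 0;  out={1}∪out(0)={1}
  fail(13) 'bddc': from fail(12)=6 chase 'c': 6→0 ⇒ 1;  out={2}∪out(1)={2}
  fail(17) 'dbca': from fail(16)=1 chase 'a': 1→0 ⇒ 0;  out=∅∪out(0)=∅
  fail(21) 'babd': from fail(20)=10 chase 'd': 10 ⇒ 11;  out=∅∪out(11)=∅
  fail(5) 'cdcad': from fail(4)=0 chase 'd': 0 ⇒ 6;  out={0}∪out(6)={0}
  fail(18) 'dbcad': from fail(17)=0 chase 'd': 0 ⇒ 6;  out={4}∪out(6)={4}
  fail(22) 'babdb': from fail(21)=11 chase 'b': 11→6 ⇒ 7;  out={5}∪out(7)={5}

Scan:
[0] read 'b'  n0⇒n10
[1] read 'a'  n10⇒n19
[2] read 'c'  n19⇒n1 (fail-walked)
[3] read 'd'  n1⇒n2
[4] read 'b'  n2⇒n7 (fail-walked)
[5] read 'a'  n7⇒n8
[6] read 'a'  n8⇒n9  ** P1@[3:6]
[7] read 'c'  n9⇒n1 (fail-walked)
[8] read 'c'  n1⇒n14  ** P6@[7:8]
[9] read 'c'  n14⇒n15  ** P3@[7:9],P6@[8:9]
[10] read 'd'  n15⇒n2 (fail-walked)
[11] read 'a'  n2⇒n0 (fail-walked)
[12] read 'a'  n0⇒n0
[13] read 'c'  n0⇒n1
[14] read 'd'  n1⇒n2
[15] read 'c'  n2⇒n3
[16] read 'd'  n3⇒n2 (fail-walked)
[17] read 'c'  n2⇒n3
[18] read 'c'  n3⇒n14 (fail-walked)  ** P6@[17:18]
[19] read 'c'  n14⇒n15  ** P3@[17:19],P6@[18:19]
[20] read 'c'  n15⇒n15 (fail-walked)  ** P3@[18:20],P6@[19:20]
[21] read 'd'  n15⇒n2 (fail-walked)
[22] read 'c'  n2⇒n3
[23] read 'a'  n3⇒n4
[24] read 'd'  n4⇒n5  ** P0@[20:24]
[25] read 'a'  n5⇒n0 (fail-walked)
[26] read 'c'  n0⇒n1
[27] read 'd'  n1⇒n2
[28] read 'b'  n2⇒n7 (fail-walked)
[29] read 'a'  n7⇒n8
[30] read 'a'  n8⇒n9  ** P1@[27:30]
[31] read 'b'  n9⇒n10 (fail-walked)
[32] read 'd'  n10⇒n11
[33] read 'a'  n11⇒n0 (fail-walked)
[34] read 'a'  n0⇒n0
[35] read 'b'  n0⇒n10
[36] read 'd'  n10⇒n11
[37] read 'd'  n11⇒n12

Result: [[6,1],[8,6],[9,3],[9,6],[18,6],[19,3],[19,6],[20,3],[20,6],[24,0],[30,1]]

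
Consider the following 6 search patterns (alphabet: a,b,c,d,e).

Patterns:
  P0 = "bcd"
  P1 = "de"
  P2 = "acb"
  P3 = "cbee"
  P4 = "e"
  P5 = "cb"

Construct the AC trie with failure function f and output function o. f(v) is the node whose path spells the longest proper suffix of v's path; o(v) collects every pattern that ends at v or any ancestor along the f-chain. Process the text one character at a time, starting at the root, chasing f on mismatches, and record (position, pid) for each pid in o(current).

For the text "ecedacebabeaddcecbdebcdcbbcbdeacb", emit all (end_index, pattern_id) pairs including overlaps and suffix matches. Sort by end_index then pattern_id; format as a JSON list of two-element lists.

Construct AC machine:
Trie (insert patterns):
  n0 'ε': a→6 b→1 c→9 d→4 e→13
  n1 'b': c→2
  n2 'bc': d→3
  n3 'bcd': ·  ←P0
  n4 'd': e→5
  n5 'de': ·  ←P1
  n6 'a': c→7
  n7 'ac': b→8
  n8 'acb': ·  ←P2
  n9 'c': b→10
  n10 'cb': e→11  ←P5
  n11 'cbe': e→12
  n12 'cbee': ·  ←P3
  n13 'e': ·  ←P4

Failure links (BFS by depth):
  fail(1) 'b': from fail(0)=0 chase 'b': 0 ⇒ 0;  out=∅∪out(0)=∅
  fail(4) 'd': from fail(0)=0 chase 'd': 0 ⇒ 0;  out=∅∪out(0)=∅
  fail(6) 'a': from fail(0)=0 chase 'a': 0 ⇒ 0;  out=∅∪out(0)=∅
  fail(9) 'c': from fail(0)=0 chase 'c': 0 ⇒ 0;  out=∅∪out(0)=∅
  fail(13) 'e': from fail(0)=0 chase 'e': 0 ⇒ 0;  out={4}∪out(0)={4}
  fail(2) 'bc': from fail(1)=0 chase 'c': 0 ⇒ 9;  out=∅∪out(9)=∅
  fail(5) 'de': from fail(4)=0 chase 'e': 0 ⇒ 13;  out={1}∪out(13)={1,4}
  fail(7) 'ac': from fail(6)=0 chase 'c': 0 ⇒ 9;  out=∅∪out(9)=∅
  fail(10) 'cb': from fail(9)=0 chase 'b': 0 ⇒ 1;  out={5}∪out(1)={5}
  fail(3) 'bcd': from fail(2)=9 chase 'd': 9→0 ⇒ 4;  out={0}∪out(4)={0}
  fail(8) 'acb': from fail(7)=9 chase 'b': 9 ⇒ 10;  out={2}∪out(10)={2,5}
  fail(11) 'cbe': from fail(10)=1 chase 'e': 1→0 ⇒ 13;  out=∅∪out(13)={4}
  fail(12) 'cbee': from fail(11)=13 chase 'e': 13→0 ⇒ 13;  out={3}∪out(13)={3,4}

Run:
[0] read 'e'  n0⇒n13  emit P4@[0:0]
[1] read 'c'  n13⇒n9 (via fail)
[2] read 'e'  n9⇒n13 (via fail)  emit P4@[2:2]
[3] read 'd'  n13⇒n4 (via fail)
[4] read 'a'  n4⇒n6 (via fail)
[5] read 'c'  n6⇒n7
[6] read 'e'  n7⇒n13 (via fail)  emit P4@[6:6]
[7] read 'b'  n13⇒n1 (via fail)
[8] read 'a'  n1⇒n6 (via fail)
[9] read 'b'  n6⇒n1 (via fail)
[10] read 'e'  n1⇒n13 (via fail)  emit P4@[10:10]
[11] read 'a'  n13⇒n6 (via fail)
[12] read 'd'  n6⇒n4 (via fail)
[13] read 'd'  n4⇒n4 (via fail)
[14] read 'c'  n4⇒n9 (via fail)
[15] read 'e'  n9⇒n13 (via fail)  emit P4@[15:15]
[16] read 'c'  n13⇒n9 (via fail)
[17] read 'b'  n9⇒n10  emit P5@[16:17]
[18] read 'd'  n10⇒n4 (via fail)
[19] read 'e'  n4⇒n5  emit P1@[18:19],P4@[19:19]
[20] read 'b'  n5⇒n1 (via fail)
[21] read 'c'  n1⇒n2
[22] read 'd'  n2⇒n3  emit P0@[20:22]
[23] read 'c'  n3⇒n9 (via fail)
[24] read 'b'  n9⇒n10  emit P5@[23:24]
[25] read 'b'  n10⇒n1 (via fail)
[26] read 'c'  n1⇒n2
[27] read 'b'  n2⇒n10 (via fail)  emit P5@[26:27]
[28] read 'd'  n10⇒n4 (via fail)
[29] read 'e'  n4⇒n5  emit P1@[28:29],P4@[29:29]
[30] read 'a'  n5⇒n6 (via fail)
[31] read 'c'  n6⇒n7
[32] read 'b'  n7⇒n8  emit P2@[30:32],P5@[31:32]

All matches (sorted): [[0,4],[2,4],[6,4],[10,4],[15,4],[17,5],[19,1],[19,4],[22,0],[24,5],[27,5],[29,1],[29,4],[32,2],[32,5]]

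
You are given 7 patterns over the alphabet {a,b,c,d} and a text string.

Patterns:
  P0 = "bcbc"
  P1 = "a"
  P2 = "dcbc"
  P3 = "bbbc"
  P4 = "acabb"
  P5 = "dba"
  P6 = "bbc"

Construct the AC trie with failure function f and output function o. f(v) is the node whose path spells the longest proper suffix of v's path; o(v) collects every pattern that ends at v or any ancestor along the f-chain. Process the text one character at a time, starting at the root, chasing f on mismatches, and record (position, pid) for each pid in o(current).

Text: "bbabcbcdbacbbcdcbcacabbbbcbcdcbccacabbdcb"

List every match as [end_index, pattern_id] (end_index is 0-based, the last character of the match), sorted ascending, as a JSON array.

Build:
Trie (insert patterns):
  0='ε' goto a→5 b→1 d→6
  1='b' goto b→10 c→2
  2='bc' goto b→3
  3='bcb' goto c→4
  4='bcbc' goto ·  [P0 ends]
  5='a' goto c→13  [P1 ends]
  6='d' goto b→17 c→7
  7='dc' goto b→8
  8='dcb' goto c→9
  9='dcbc' goto ·  [P2 ends]
  10='bb' goto b→11 c→19
  11='bbb' goto c→12
  12='bbbc' goto ·  [P3 ends]
  13='ac' goto a→14
  14='aca' goto b→15
  15='acab' goto b→16
  16='acabb' goto ·  [P4 ends]
  17='db' goto a→18
  18='dba' goto ·  [P5 ends]
  19='bbc' goto ·  [P6 ends]

Failure links (BFS by depth):
  fail(1) 'b': from fail(0)=0 chase 'b': 0 ⇒ 0;  out=∅∪out(0)=∅
  fail(5) 'a': from fail(0)=0 chase 'a': 0 ⇒ 0;  out={1}∪out(0)={1}
  fail(6) 'd': from fail(0)=0 chase 'd': 0 ⇒ 0;  out=∅∪out(0)=∅
  fail(2) 'bc': from fail(1)=0 chase 'c': 0 ⇒ 0;  out=∅∪out(0)=∅
  fail(7) 'dc': from fail(6)=0 chase 'c': 0 ⇒ 0;  out=∅∪out(0)=∅
  fail(10) 'bb': from fail(1)=0 chase 'b': 0 ⇒ 1;  out=∅∪out(1)=∅
  fail(13) 'ac': from fail(5)=0 chase 'c': 0 ⇒ 0;  out=∅∪out(0)=∅
  fail(17) 'db': from fail(6)=0 chase 'b': 0 ⇒ 1;  out=∅∪out(1)=∅
  fail(3) 'bcb': from fail(2)=0 chase 'b': 0 ⇒ 1;  out=∅∪out(1)=∅
  fail(8) 'dcb': from fail(7)=0 chase 'b': 0 ⇒ 1;  out=∅∪out(1)=∅
  fail(11) 'bbb': from fail(10)=1 chase 'b': 1 ⇒ 10;  out=∅∪out(10)=∅
  fail(14) 'aca': from fail(13)=0 chase 'a': 0 ⇒ 5;  out=∅∪out(5)={1}
  fail(18) 'dba': from fail(17)=1 chase 'a': 1→0 ⇒ 5;  out={5}∪out(5)={1,5}
  fail(19) 'bbc': from fail(10)=1 chase 'c': 1 ⇒ 2;  out={6}∪out(2)={6}
  fail(4) 'bcbc': from fail(3)=1 chase 'c': 1 ⇒ 2;  out={0}∪out(2)={0}
  fail(9) 'dcbc': from fail(8)=1 chase 'c': 1 ⇒ 2;  out={2}∪out(2)={2}
  fail(12) 'bbbc': from fail(11)=10 chase 'c': 10 ⇒ 19;  out={3}∪out(19)={3,6}
  fail(15) 'acab': from fail(14)=5 chase 'b': 5→0 ⇒ 1;  out=∅∪out(1)=∅
  fail(16) 'acabb': from fail(15)=1 chase 'b': 1 ⇒ 10;  out={4}∪out(10)={4}

Scan:
pos 0 'b': at 1
pos 1 'b': at 10
pos 2 'a': at 5 ·f  ** P1@[2:2]
pos 3 'b': at 1 ·f
pos 4 'c': at 2
pos 5 'b': at 3
pos 6 'c': at 4  ** P0@[3:6]
pos 7 'd': at 6 ·f
pos 8 'b': at 17
pos 9 'a': at 18  ** P1@[9:9],P5@[7:9]
pos 10 'c': at 13 ·f
pos 11 'b': at 1 ·f
pos 12 'b': at 10
pos 13 'c': at 19  ** P6@[11:13]
pos 14 'd': at 6 ·f
pos 15 'c': at 7
pos 16 'b': at 8
pos 17 'c': at 9  ** P2@[14:17]
pos 18 'a': at 5 ·f  ** P1@[18:18]
pos 19 'c': at 13
pos 20 'a': at 14  ** P1@[20:20]
pos 21 'b': at 15
pos 22 'b': at 16  ** P4@[18:22]
pos 23 'b': at 11 ·f
pos 24 'b': at 11 ·f
pos 25 'c': at 12  ** P3@[22:25],P6@[23:25]
pos 26 'b': at 3 ·f
pos 27 'c': at 4  ** P0@[24:27]
pos 28 'd': at 6 ·f
pos 29 'c': at 7
pos 30 'b': at 8
pos 31 'c': at 9  ** P2@[28:31]
pos 32 'c': at 0 ·f
pos 33 'a': at 5  ** P1@[33:33]
pos 34 'c': at 13
pos 35 'a': at 14  ** P1@[35:35]
pos 36 'b': at 15
pos 37 'b': at 16  ** P4@[33:37]
pos 38 'd': at 6 ·f
pos 39 'c': at 7
pos 40 'b': at 8

Result: [[2,1],[6,0],[9,1],[9,5],[13,6],[17,2],[18,1],[20,1],[22,4],[25,3],[25,6],[27,0],[31,2],[33,1],[35,1],[37,4]]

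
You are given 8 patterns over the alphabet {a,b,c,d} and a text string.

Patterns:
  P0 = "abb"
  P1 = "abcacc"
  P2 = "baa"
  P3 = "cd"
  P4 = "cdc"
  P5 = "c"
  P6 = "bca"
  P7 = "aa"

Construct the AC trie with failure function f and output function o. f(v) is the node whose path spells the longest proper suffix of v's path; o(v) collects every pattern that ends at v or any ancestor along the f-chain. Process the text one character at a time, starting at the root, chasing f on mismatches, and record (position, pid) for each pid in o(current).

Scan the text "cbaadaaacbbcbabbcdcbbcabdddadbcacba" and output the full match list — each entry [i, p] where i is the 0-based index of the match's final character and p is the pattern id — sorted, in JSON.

Build:
Trie (insert patterns):
  0='ε' goto a→1 b→8 c→11
  1='a' goto a→16 b→2
  2='ab' goto b→3 c→4
  3='abb' goto ·  [P0 ends]
  4='abc' goto a→5
  5='abca' goto c→6
  6='abcac' goto c→7
  7='abcacc' goto ·  [P1 ends]
  8='b' goto a→9 c→14
  9='ba' goto a→10
  10='baa' goto ·  [P2 ends]
  11='c' goto d→12  [P5 ends]
  12='cd' goto c→13  [P3 ends]
  13='cdc' goto ·  [P4 ends]
  14='bc' goto a→15
  15='bca' goto ·  [P6 ends]
  16='aa' goto ·  [P7 ends]

BFS fail/out derivation:
  n1('a'): parent n0 fail=0; on 'a' 0 → fail=0;  out ∅∪∅=∅
  n8('b'): parent n0 fail=0; on 'b' 0 → fail=0;  out ∅∪∅=∅
  n11('c'): parent n0 fail=0; on 'c' 0 → fail=0;  out {5}∪∅={5}
  n2('ab'): parent n1 fail=0; on 'b' 0 → fail=8;  out ∅∪∅=∅
  n9('ba'): parent n8 fail=0; on 'a' 0 → fail=1;  out ∅∪∅=∅
  n12('cd'): parent n11 fail=0; on 'd' 0 → fail=0;  out {3}∪∅={3}
  n14('bc'): parent n8 fail=0; on 'c' 0 → fail=11;  out ∅∪{5}={5}
  n16('aa'): parent n1 fail=0; on 'a' 0 → fail=1;  out {7}∪∅={7}
  n3('abb'): parent n2 fail=8; on 'b' 8→0 → fail=8;  out {0}∪∅={0}
  n4('abc'): parent n2 fail=8; on 'c' 8 → fail=14;  out ∅∪{5}={5}
  n10('baa'): parent n9 fail=1; on 'a' 1 → fail=16;  out {2}∪{7}={2,7}
  n13('cdc'): parent n12 fail=0; on 'c' 0 → fail=11;  out {4}∪{5}={4,5}
  n15('bca'): parent n14 fail=11; on 'a' 11→0 → fail=1;  out {6}∪∅={6}
  n5('abca'): parent n4 fail=14; on 'a' 14 → fail=15;  out ∅∪{6}={6}
  n6('abcac'): parent n5 fail=15; on 'c' 15→1→0 → fail=11;  out ∅∪{5}={5}
  n7('abcacc'): parent n6 fail=11; on 'c' 11→0 → fail=11;  out {1}∪{5}={1,5}

Scan:
pos 0 'c': at 11  emit P5@[0:0]
pos 1 'b': at 8 (fail-walked)
pos 2 'a': at 9
pos 3 'a': at 10  emit P2@[1:3],P7@[2:3]
pos 4 'd': at 0 (fail-walked)
pos 5 'a': at 1
pos 6 'a': at 16  emit P7@[5:6]
pos 7 'a': at 16 (fail-walked)  emit P7@[6:7]
pos 8 'c': at 11 (fail-walked)  emit P5@[8:8]
pos 9 'b': at 8 (fail-walked)
pos 10 'b': at 8 (fail-walked)
pos 11 'c': at 14  emit P5@[11:11]
pos 12 'b': at 8 (fail-walked)
pos 13 'a': at 9
pos 14 'b': at 2 (fail-walked)
pos 15 'b': at 3  emit P0@[13:15]
pos 16 'c': at 14 (fail-walked)  emit P5@[16:16]
pos 17 'd': at 12 (fail-walked)  emit P3@[16:17]
pos 18 'c': at 13  emit P4@[16:18],P5@[18:18]
pos 19 'b': at 8 (fail-walked)
pos 20 'b': at 8 (fail-walked)
pos 21 'c': at 14  emit P5@[21:21]
pos 22 'a': at 15  emit P6@[20:22]
pos 23 'b': at 2 (fail-walked)
pos 24 'd': at 0 (fail-walked)
pos 25 'd': at 0
pos 26 'd': at 0
pos 27 'a': at 1
pos 28 'd': at 0 (fail-walked)
pos 29 'b': at 8
pos 30 'c': at 14  emit P5@[30:30]
pos 31 'a': at 15  emit P6@[29:31]
pos 32 'c': at 11 (fail-walked)  emit P5@[32:32]
pos 33 'b': at 8 (fail-walked)
pos 34 'a': at 9

Result: [[0,5],[3,2],[3,7],[6,7],[7,7],[8,5],[11,5],[15,0],[16,5],[17,3],[18,4],[18,5],[21,5],[22,6],[30,5],[31,6],[32,5]]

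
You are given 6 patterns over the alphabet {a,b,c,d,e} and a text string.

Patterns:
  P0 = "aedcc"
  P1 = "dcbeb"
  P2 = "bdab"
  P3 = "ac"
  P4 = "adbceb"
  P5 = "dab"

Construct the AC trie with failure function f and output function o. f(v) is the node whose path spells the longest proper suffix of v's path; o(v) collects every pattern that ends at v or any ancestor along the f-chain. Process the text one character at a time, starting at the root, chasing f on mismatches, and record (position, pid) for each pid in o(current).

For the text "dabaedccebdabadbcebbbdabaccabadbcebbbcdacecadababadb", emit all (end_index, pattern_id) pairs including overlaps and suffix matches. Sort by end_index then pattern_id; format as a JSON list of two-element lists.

Build automaton:
Trie (insert patterns):
  0='ε' goto a→1 b→11 d→6
  1='a' goto c→15 d→16 e→2
  2='ae' goto d→3
  3='aed' goto c→4
  4='aedc' goto c→5
  5='aedcc' goto ·  ←P0
  6='d' goto a→21 c→7
  7='dc' goto b→8
  8='dcb' goto e→9
  9='dcbe' goto b→10
  10='dcbeb' goto ·  ←P1
  11='b' goto d→12
  12='bd' goto a→13
  13='bda' goto b→14
  14='bdab' goto ·  ←P2
  15='ac' goto ·  ←P3
  16='ad' goto b→17
  17='adb' goto c→18
  18='adbc' goto e→19
  19='adbce' goto b→20
  20='adbceb' goto ·  ←P4
  21='da' goto b→22
  22='dab' goto ·  ←P5

Failure links (BFS by depth):
  fail(1) 'a': from fail(0)=0 chase 'a': 0 ⇒ 0;  out=∅∪out(0)=∅
  fail(6) 'd': from fail(0)=0 chase 'd': 0 ⇒ 0;  out=∅∪out(0)=∅
  fail(11) 'b': from fail(0)=0 chase 'b': 0 ⇒ 0;  out=∅∪out(0)=∅
  fail(2) 'ae': from fail(1)=0 chase 'e': 0 ⇒ 0;  out=∅∪out(0)=∅
  fail(7) 'dc': from fail(6)=0 chase 'c': 0 ⇒ 0;  out=∅∪out(0)=∅
  fail(12) 'bd': from fail(11)=0 chase 'd': 0 ⇒ 6;  out=∅∪out(6)=∅
  fail(15) 'ac': from fail(1)=0 chase 'c': 0 ⇒ 0;  out={3}∪out(0)={3}
  fail(16) 'ad': from fail(1)=0 chase 'd': 0 ⇒ 6;  out=∅∪out(6)=∅
  fail(21) 'da': from fail(6)=0 chase 'a': 0 ⇒ 1;  out=∅∪out(1)=∅
  fail(3) 'aed': from fail(2)=0 chase 'd': 0 ⇒ 6;  out=∅∪out(6)=∅
  fail(8) 'dcb': from fail(7)=0 chase 'b': 0 ⇒ 11;  out=∅∪out(11)=∅
  fail(13) 'bda': from fail(12)=6 chase 'a': 6 ⇒ 21;  out=∅∪out(21)=∅
  fail(17) 'adb': from fail(16)=6 chase 'b': 6→0 ⇒ 11;  out=∅∪out(11)=∅
  fail(22) 'dab': from fail(21)=1 chase 'b': 1→0 ⇒ 11;  out={5}∪out(11)={5}
  fail(4) 'aedc': from fail(3)=6 chase 'c': 6 ⇒ 7;  out=∅∪out(7)=∅
  fail(9) 'dcbe': from fail(8)=11 chase 'e': 11→0 ⇒ 0;  out=∅∪out(0)=∅
  fail(14) 'bdab': from fail(13)=21 chase 'b': 21 ⇒ 22;  out={2}∪out(22)={2,5}
  fail(18) 'adbc': from fail(17)=11 chase 'c': 11→0 ⇒ 0;  out=∅∪out(0)=∅
  fail(5) 'aedcc': from fail(4)=7 chase 'c': 7→0 ⇒ 0;  out={0}∪out(0)={0}
  fail(10) 'dcbeb': from fail(9)=0 chase 'b': 0 ⇒ 11;  out={1}∪out(11)={1}
  fail(19) 'adbce': from fail(18)=0 chase 'e': 0 ⇒ 0;  out=∅∪out(0)=∅
  fail(20) 'adbceb': from fail(19)=0 chase 'b': 0 ⇒ 11;  out={4}∪out(11)={4}

Run:
pos 0 'd': at 6
pos 1 'a': at 21
pos 2 'b': at 22  → match P5@[0:2]
pos 3 'a': at 1 (fail-walked)
pos 4 'e': at 2
pos 5 'd': at 3
pos 6 'c': at 4
pos 7 'c': at 5  → match P0@[3:7]
pos 8 'e': at 0 (fail-walked)
pos 9 'b': at 11
pos 10 'd': at 12
pos 11 'a': at 13
pos 12 'b': at 14  → match P2@[9:12],P5@[10:12]
pos 13 'a': at 1 (fail-walked)
pos 14 'd': at 16
pos 15 'b': at 17
pos 16 'c': at 18
pos 17 'e': at 19
pos 18 'b': at 20  → match P4@[13:18]
pos 19 'b': at 11 (fail-walked)
pos 20 'b': at 11 (fail-walked)
pos 21 'd': at 12
pos 22 'a': at 13
pos 23 'b': at 14  → match P2@[20:23],P5@[21:23]
pos 24 'a': at 1 (fail-walked)
pos 25 'c': at 15  → match P3@[24:25]
pos 26 'c': at 0 (fail-walked)
pos 27 'a': at 1
pos 28 'b': at 11 (fail-walked)
pos 29 'a': at 1 (fail-walked)
pos 30 'd': at 16
pos 31 'b': at 17
pos 32 'c': at 18
pos 33 'e': at 19
pos 34 'b': at 20  → match P4@[29:34]
pos 35 'b': at 11 (fail-walked)
pos 36 'b': at 11 (fail-walked)
pos 37 'c': at 0 (fail-walked)
pos 38 'd': at 6
pos 39 'a': at 21
pos 40 'c': at 15 (fail-walked)  → match P3@[39:40]
pos 41 'e': at 0 (fail-walked)
pos 42 'c': at 0
pos 43 'a': at 1
pos 44 'd': at 16
pos 45 'a': at 21 (fail-walked)
pos 46 'b': at 22  → match P5@[44:46]
pos 47 'a': at 1 (fail-walked)
pos 48 'b': at 11 (fail-walked)
pos 49 'a': at 1 (fail-walked)
pos 50 'd': at 16
pos 51 'b': at 17

Result: [[2,5],[7,0],[12,2],[12,5],[18,4],[23,2],[23,5],[25,3],[34,4],[40,3],[46,5]]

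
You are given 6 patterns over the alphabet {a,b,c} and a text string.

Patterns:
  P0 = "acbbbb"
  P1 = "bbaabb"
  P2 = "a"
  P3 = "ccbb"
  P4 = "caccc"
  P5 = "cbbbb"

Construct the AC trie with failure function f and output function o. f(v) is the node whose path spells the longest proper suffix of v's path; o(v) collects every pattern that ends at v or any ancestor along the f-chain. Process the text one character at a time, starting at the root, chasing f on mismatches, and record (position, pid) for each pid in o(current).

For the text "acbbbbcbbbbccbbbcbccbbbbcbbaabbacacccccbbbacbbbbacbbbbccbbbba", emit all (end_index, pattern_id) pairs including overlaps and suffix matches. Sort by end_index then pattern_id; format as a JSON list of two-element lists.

Build automaton:
Trie nodes:
  0='ε' goto a→1 b→7 c→13
  1='a' goto c→2  ←P2
  2='ac' goto b→3
  3='acb' goto b→4
  4='acbb' goto b→5
  5='acbbb' goto b→6
  6='acbbbb' goto ·  ←P0
  7='b' goto b→8
  8='bb' goto a→9
  9='bba' goto a→10
  10='bbaa' goto b→11
  11='bbaab' goto b→12
  12='bbaabb' goto ·  ←P1
  13='c' goto a→17 b→21 c→14
  14='cc' goto b→15
  15='ccb' goto b→16
  16='ccbb' goto ·  ←P3
  17='ca' goto c→18
  18='cac' goto c→19
  19='cacc' goto c→20
  20='caccc' goto ·  ←P4
  21='cb' goto b→22
  22='cbb' goto b→23
  23='cbbb' goto b→24
  24='cbbbb' goto ·  ←P5

Failure links (BFS by depth):
  fail(1) 'a': from fail(0)=0 chase 'a': 0 ⇒ 0;  out={2}∪out(0)={2}
  fail(7) 'b': from fail(0)=0 chase 'b': 0 ⇒ 0;  out=∅∪out(0)=∅
  fail(13) 'c': from fail(0)=0 chase 'c': 0 ⇒ 0;  out=∅∪out(0)=∅
  fail(2) 'ac': from fail(1)=0 chase 'c': 0 ⇒ 13;  out=∅∪out(13)=∅
  fail(8) 'bb': from fail(7)=0 chase 'b': 0 ⇒ 7;  out=∅∪out(7)=∅
  fail(14) 'cc': from fail(13)=0 chase 'c': 0 ⇒ 13;  out=∅∪out(13)=∅
  fail(17) 'ca': from fail(13)=0 chase 'a': 0 ⇒ 1;  out=∅∪out(1)={2}
  fail(21) 'cb': from fail(13)=0 chase 'b': 0 ⇒ 7;  out=∅∪out(7)=∅
  fail(3) 'acb': from fail(2)=13 chase 'b': 13 ⇒ 21;  out=∅∪out(21)=∅
  fail(9) 'bba': from fail(8)=7 chase 'a': 7→0 ⇒ 1;  out=∅∪out(1)={2}
  fail(15) 'ccb': from fail(14)=13 chase 'b': 13 ⇒ 21;  out=∅∪out(21)=∅
  fail(18) 'cac': from fail(17)=1 chase 'c': 1 ⇒ 2;  out=∅∪out(2)=∅
  fail(22) 'cbb': from fail(21)=7 chase 'b': 7 ⇒ 8;  out=∅∪out(8)=∅
  fail(4) 'acbb': from fail(3)=21 chase 'b': 21 ⇒ 22;  out=∅∪out(22)=∅
  fail(10) 'bbaa': from fail(9)=1 chase 'a': 1→0 ⇒ 1;  out=∅∪out(1)={2}
  fail(16) 'ccbb': from fail(15)=21 chase 'b': 21 ⇒ 22;  out={3}∪out(22)={3}
  fail(19) 'cacc': from fail(18)=2 chase 'c': 2→13 ⇒ 14;  out=∅∪out(14)=∅
  fail(23) 'cbbb': from fail(22)=8 chase 'b': 8→7 ⇒ 8;  out=∅∪out(8)=∅
  fail(5) 'acbbb': from fail(4)=22 chase 'b': 22 ⇒ 23;  out=∅∪out(23)=∅
  fail(11) 'bbaab': from fail(10)=1 chase 'b': 1→0 ⇒ 7;  out=∅∪out(7)=∅
  fail(20) 'caccc': from fail(19)=14 chase 'c': 14→13 ⇒ 14;  out={4}∪out(14)={4}
  fail(24) 'cbbbb': from fail(23)=8 chase 'b': 8→7 ⇒ 8;  out={5}∪out(8)={5}
  fail(6) 'acbbbb': from fail(5)=23 chase 'b': 23 ⇒ 24;  out={0}∪out(24)={0,5}
  fail(12) 'bbaabb': from fail(11)=7 chase 'b': 7 ⇒ 8;  out={1}∪out(8)={1}

Run:
i=0 'a': node 0→1  emit P2@[0:0]
i=1 'c': node 1→2
i=2 'b': node 2→3
i=3 'b': node 3→4
i=4 'b': node 4→5
i=5 'b': node 5→6  emit P0@[0:5],P5@[1:5]
i=6 'c': node 6→13 ·f
i=7 'b': node 13→21
i=8 'b': node 21→22
i=9 'b': node 22→23
i=10 'b': node 23→24  emit P5@[6:10]
i=11 'c': node 24→13 ·f
i=12 'c': node 13→14
i=13 'b': node 14→15
i=14 'b': node 15→16  emit P3@[11:14]
i=15 'b': node 16→23 ·f
i=16 'c': node 23→13 ·f
i=17 'b': node 13→21
i=18 'c': node 21→13 ·f
i=19 'c': node 13→14
i=20 'b': node 14→15
i=21 'b': node 15→16  emit P3@[18:21]
i=22 'b': node 16→23 ·f
i=23 'b': node 23→24  emit P5@[19:23]
i=24 'c': node 24→13 ·f
i=25 'b': node 13→21
i=26 'b': node 21→22
i=27 'a': node 22→9 ·f  emit P2@[27:27]
i=28 'a': node 9→10  emit P2@[28:28]
i=29 'b': node 10→11
i=30 'b': node 11→12  emit P1@[25:30]
i=31 'a': node 12→9 ·f  emit P2@[31:31]
i=32 'c': node 9→2 ·f
i=33 'a': node 2→17 ·f  emit P2@[33:33]
i=34 'c': node 17→18
i=35 'c': node 18→19
i=36 'c': node 19→20  emit P4@[32:36]
i=37 'c': node 20→14 ·f
i=38 'c': node 14→14 ·f
i=39 'b': node 14→15
i=40 'b': node 15→16  emit P3@[37:40]
i=41 'b': node 16→23 ·f
i=42 'a': node 23→9 ·f  emit P2@[42:42]
i=43 'c': node 9→2 ·f
i=44 'b': node 2→3
i=45 'b': node 3→4
i=46 'b': node 4→5
i=47 'b': node 5→6  emit P0@[42:47],P5@[43:47]
i=48 'a': node 6→9 ·f  emit P2@[48:48]
i=49 'c': node 9→2 ·f
i=50 'b': node 2→3
i=51 'b': node 3→4
i=52 'b': node 4→5
i=53 'b': node 5→6  emit P0@[48:53],P5@[49:53]
i=54 'c': node 6→13 ·f
i=55 'c': node 13→14
i=56 'b': node 14→15
i=57 'b': node 15→16  emit P3@[54:57]
i=58 'b': node 16→23 ·f
i=59 'b': node 23→24  emit P5@[55:59]
i=60 'a': node 24→9 ·f  emit P2@[60:60]

Matches: [[0,2],[5,0],[5,5],[10,5],[14,3],[21,3],[23,5],[27,2],[28,2],[30,1],[31,2],[33,2],[36,4],[40,3],[42,2],[47,0],[47,5],[48,2],[53,0],[53,5],[57,3],[59,5],[60,2]]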